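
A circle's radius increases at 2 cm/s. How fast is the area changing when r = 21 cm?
84π cm²/s

A = πr²
dA/dt = 2πr · dr/dt = 2π(21)(2) = 84π cm²/s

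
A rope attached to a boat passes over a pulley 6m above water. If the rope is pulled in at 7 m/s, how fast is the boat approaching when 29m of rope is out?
29√805/115 ≈ 7.155 m/s

rope² = x² + 6²
x = √(29² - 6²) = √805
dx/dt = (rope/x) · d(rope)/dt = (29/√805) · (-7) = -29√805/115 m/s
The boat approaches at 29√805/115 ≈ 7.155 m/s.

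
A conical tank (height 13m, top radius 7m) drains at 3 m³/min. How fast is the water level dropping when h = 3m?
169/(147π) ≈ 0.3659 m/min

r/h = 7/13, so r = (7/13)h
V = (1/3)πr²h = (1/3)π((7/13)h)²h = (49/507)πh³
dV/dh = (49/169)πh²
dh/dt = (dV/dt)/(dV/dh) = -3/((49/169)π·3²) = -169/(147π) m/min
The level is dropping at 169/(147π) ≈ 0.3659 m/min.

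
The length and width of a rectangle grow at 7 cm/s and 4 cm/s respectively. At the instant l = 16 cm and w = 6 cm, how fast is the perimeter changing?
22 cm/s

P = 2(l + w)
dP/dt = 2(dl/dt + dw/dt) = 2(7 + 4) = 22 cm/s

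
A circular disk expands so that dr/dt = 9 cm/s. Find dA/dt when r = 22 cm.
396π cm²/s

A = πr²
dA/dt = 2πr · dr/dt = 2π(22)(9) = 396π cm²/s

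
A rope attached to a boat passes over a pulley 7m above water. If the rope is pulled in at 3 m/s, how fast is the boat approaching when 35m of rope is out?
5√6/4 ≈ 3.062 m/s

rope² = x² + 7²
x = √(35² - 7²) = 14√6
dx/dt = (rope/x) · d(rope)/dt = (35/(14√6)) · (-3) = -5√6/4 m/s
The boat approaches at 5√6/4 ≈ 3.062 m/s.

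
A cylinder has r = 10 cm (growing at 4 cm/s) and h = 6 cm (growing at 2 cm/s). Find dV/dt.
680π cm³/s

V = πr²h
dV/dt = 2πrh·dr/dt + πr²·dh/dt
= 2π(10)(6)(4) + π(10)²(2)
= 680π cm³/s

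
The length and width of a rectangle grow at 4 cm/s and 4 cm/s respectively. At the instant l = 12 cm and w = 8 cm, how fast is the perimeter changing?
16 cm/s

P = 2(l + w)
dP/dt = 2(dl/dt + dw/dt) = 2(4 + 4) = 16 cm/s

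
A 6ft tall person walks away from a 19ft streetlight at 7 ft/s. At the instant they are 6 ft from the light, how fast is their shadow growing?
42/13 ft/s

By similar triangles: 19/(x+s) = 6/s
Solving: s = 6x/13
ds/dt = 6/13 · dx/dt = 6/13 · 7 = 42/13 ft/s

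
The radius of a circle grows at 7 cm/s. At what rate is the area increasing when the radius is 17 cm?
238π cm²/s

A = πr²
dA/dt = 2πr · dr/dt = 2π(17)(7) = 238π cm²/s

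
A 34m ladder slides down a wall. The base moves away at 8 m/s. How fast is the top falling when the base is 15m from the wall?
120√19/133 ≈ 3.933 m/s

x² + y² = 34²
2x·dx/dt + 2y·dy/dt = 0
dy/dt = -x/y · dx/dt = -15/(7√19) · 8 = -120√19/133 m/s
The top is descending at 120√19/133 ≈ 3.933 m/s.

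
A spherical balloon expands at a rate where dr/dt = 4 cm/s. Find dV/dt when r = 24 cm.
9216π cm³/s

V = (4/3)πr³
dV/dt = dV/dr · dr/dt = 4πr² · 4
At r = 24: dV/dt = 9216π cm³/s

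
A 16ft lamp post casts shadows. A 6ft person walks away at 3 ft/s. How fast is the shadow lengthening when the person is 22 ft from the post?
9/5 ft/s

By similar triangles: 16/(x+s) = 6/s
Solving: s = 6x/10
ds/dt = 6/10 · dx/dt = 3/5 · 3 = 9/5 ft/s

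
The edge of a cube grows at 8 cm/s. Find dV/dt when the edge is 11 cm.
2904 cm³/s

V = s³
dV/dt = 3s² · ds/dt = 3·11²·8 = 2904 cm³/s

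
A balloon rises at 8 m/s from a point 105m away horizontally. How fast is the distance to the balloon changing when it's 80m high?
128√697/697 ≈ 4.848 m/s

z² = 105² + y²
z = √(105² + 80²) = 5√697
dz/dt = y/z · dy/dt = 80/(5√697) · 8 = 128√697/697 ≈ 4.848 m/s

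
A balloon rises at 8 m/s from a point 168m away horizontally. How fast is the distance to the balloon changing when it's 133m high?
152√937/937 ≈ 4.966 m/s

z² = 168² + y²
z = √(168² + 133²) = 7√937
dz/dt = y/z · dy/dt = 133/(7√937) · 8 = 152√937/937 ≈ 4.966 m/s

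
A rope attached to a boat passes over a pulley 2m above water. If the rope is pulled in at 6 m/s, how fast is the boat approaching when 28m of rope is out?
28√195/65 ≈ 6.015 m/s

rope² = x² + 2²
x = √(28² - 2²) = 2√195
dx/dt = (rope/x) · d(rope)/dt = (28/(2√195)) · (-6) = -28√195/65 m/s
The boat approaches at 28√195/65 ≈ 6.015 m/s.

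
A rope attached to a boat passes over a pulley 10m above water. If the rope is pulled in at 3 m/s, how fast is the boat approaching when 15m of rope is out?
9√5/5 ≈ 4.025 m/s

rope² = x² + 10²
x = √(15² - 10²) = 5√5
dx/dt = (rope/x) · d(rope)/dt = (15/(5√5)) · (-3) = -9√5/5 m/s
The boat approaches at 9√5/5 ≈ 4.025 m/s.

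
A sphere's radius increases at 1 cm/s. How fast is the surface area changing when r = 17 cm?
136π cm²/s

S = 4πr²
dS/dt = dS/dr · dr/dt = 8πr · 1
At r = 17: dS/dt = 136π cm²/s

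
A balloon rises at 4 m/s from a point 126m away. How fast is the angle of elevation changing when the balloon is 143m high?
0.013875 rad/s

tan(θ) = y/126
sec²(θ) · dθ/dt = (1/126) · dy/dt
dθ/dt = cos²(θ)/126 · 4 = 126/(126² + 143²) · 4
dθ/dt = 0.013875 rad/s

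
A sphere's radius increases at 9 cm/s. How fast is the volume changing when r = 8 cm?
2304π cm³/s

V = (4/3)πr³
dV/dt = dV/dr · dr/dt = 4πr² · 9
At r = 8: dV/dt = 2304π cm³/s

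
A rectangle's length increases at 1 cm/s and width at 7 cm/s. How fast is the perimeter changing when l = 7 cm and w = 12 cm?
16 cm/s

P = 2(l + w)
dP/dt = 2(dl/dt + dw/dt) = 2(1 + 7) = 16 cm/s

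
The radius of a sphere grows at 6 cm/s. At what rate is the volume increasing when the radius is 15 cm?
5400π cm³/s

V = (4/3)πr³
dV/dt = dV/dr · dr/dt = 4πr² · 6
At r = 15: dV/dt = 5400π cm³/s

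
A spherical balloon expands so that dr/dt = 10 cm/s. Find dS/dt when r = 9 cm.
720π cm²/s

S = 4πr²
dS/dt = dS/dr · dr/dt = 8πr · 10
At r = 9: dS/dt = 720π cm²/s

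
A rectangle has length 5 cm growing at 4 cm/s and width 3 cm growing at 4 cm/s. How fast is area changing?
32 cm²/s

A = lw
dA/dt = w·dl/dt + l·dw/dt = 3·4 + 5·4 = 32 cm²/s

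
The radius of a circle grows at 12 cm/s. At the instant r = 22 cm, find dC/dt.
24π cm/s

C = 2πr
dC/dt = 2π · dr/dt = 2π · 12 = 24π cm/s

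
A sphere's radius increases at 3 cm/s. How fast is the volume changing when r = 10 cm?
1200π cm³/s

V = (4/3)πr³
dV/dt = dV/dr · dr/dt = 4πr² · 3
At r = 10: dV/dt = 1200π cm³/s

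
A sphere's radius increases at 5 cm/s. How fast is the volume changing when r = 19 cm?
7220π cm³/s

V = (4/3)πr³
dV/dt = dV/dr · dr/dt = 4πr² · 5
At r = 19: dV/dt = 7220π cm³/s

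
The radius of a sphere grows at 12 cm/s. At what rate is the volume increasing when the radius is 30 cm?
43200π cm³/s

V = (4/3)πr³
dV/dt = dV/dr · dr/dt = 4πr² · 12
At r = 30: dV/dt = 43200π cm³/s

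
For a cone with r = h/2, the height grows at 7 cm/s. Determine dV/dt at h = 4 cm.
28π cm³/s

V = (1/3)π(h/2)²h = πh³/12
dV/dt = πh²/4 · 7
At h = 4: dV/dt = 28π cm³/s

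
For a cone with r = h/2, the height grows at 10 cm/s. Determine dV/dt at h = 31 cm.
4805π/2 cm³/s

V = (1/3)π(h/2)²h = πh³/12
dV/dt = πh²/4 · 10
At h = 31: dV/dt = 4805π/2 cm³/s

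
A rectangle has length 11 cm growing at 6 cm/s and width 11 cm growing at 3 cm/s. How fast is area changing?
99 cm²/s

A = lw
dA/dt = w·dl/dt + l·dw/dt = 11·6 + 11·3 = 99 cm²/s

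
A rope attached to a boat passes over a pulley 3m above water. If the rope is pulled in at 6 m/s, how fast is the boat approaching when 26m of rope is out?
156√667/667 ≈ 6.04 m/s

rope² = x² + 3²
x = √(26² - 3²) = √667
dx/dt = (rope/x) · d(rope)/dt = (26/√667) · (-6) = -156√667/667 m/s
The boat approaches at 156√667/667 ≈ 6.04 m/s.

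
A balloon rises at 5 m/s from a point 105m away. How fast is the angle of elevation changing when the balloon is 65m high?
0.034426 rad/s

tan(θ) = y/105
sec²(θ) · dθ/dt = (1/105) · dy/dt
dθ/dt = cos²(θ)/105 · 5 = 105/(105² + 65²) · 5
dθ/dt = 0.034426 rad/s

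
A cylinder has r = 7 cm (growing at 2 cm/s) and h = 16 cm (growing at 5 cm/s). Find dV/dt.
693π cm³/s

V = πr²h
dV/dt = 2πrh·dr/dt + πr²·dh/dt
= 2π(7)(16)(2) + π(7)²(5)
= 693π cm³/s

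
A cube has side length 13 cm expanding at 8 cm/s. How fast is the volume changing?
4056 cm³/s

V = s³
dV/dt = 3s² · ds/dt = 3·13²·8 = 4056 cm³/s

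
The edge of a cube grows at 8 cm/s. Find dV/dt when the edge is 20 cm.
9600 cm³/s

V = s³
dV/dt = 3s² · ds/dt = 3·20²·8 = 9600 cm³/s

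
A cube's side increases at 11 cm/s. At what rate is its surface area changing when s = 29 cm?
3828 cm²/s

A = 6s²
dA/dt = 12s · ds/dt = 12·29·11 = 3828 cm²/s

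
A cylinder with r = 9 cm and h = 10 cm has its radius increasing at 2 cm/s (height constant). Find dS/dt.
112π cm²/s

S = 2πrh + 2πr² (lateral + bases)
dS/dt = (2πh + 4πr)·dr/dt = (2π·10 + 4π·9)·2
= 112π cm²/s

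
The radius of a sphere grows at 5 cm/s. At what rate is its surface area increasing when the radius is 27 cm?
1080π cm²/s

S = 4πr²
dS/dt = dS/dr · dr/dt = 8πr · 5
At r = 27: dS/dt = 1080π cm²/s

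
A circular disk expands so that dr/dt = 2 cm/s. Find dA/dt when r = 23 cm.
92π cm²/s

A = πr²
dA/dt = 2πr · dr/dt = 2π(23)(2) = 92π cm²/s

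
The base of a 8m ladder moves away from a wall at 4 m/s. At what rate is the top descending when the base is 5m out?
20√39/39 ≈ 3.203 m/s

x² + y² = 8²
2x·dx/dt + 2y·dy/dt = 0
dy/dt = -x/y · dx/dt = -5/√39 · 4 = -20√39/39 m/s
The top is descending at 20√39/39 ≈ 3.203 m/s.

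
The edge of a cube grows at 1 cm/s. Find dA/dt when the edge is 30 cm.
360 cm²/s

A = 6s²
dA/dt = 12s · ds/dt = 12·30·1 = 360 cm²/s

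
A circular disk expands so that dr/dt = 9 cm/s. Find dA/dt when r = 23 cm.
414π cm²/s

A = πr²
dA/dt = 2πr · dr/dt = 2π(23)(9) = 414π cm²/s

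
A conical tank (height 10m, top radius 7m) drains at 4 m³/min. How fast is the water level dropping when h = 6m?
100/(441π) ≈ 0.07218 m/min

r/h = 7/10, so r = (7/10)h
V = (1/3)πr²h = (1/3)π((7/10)h)²h = (49/300)πh³
dV/dh = (49/100)πh²
dh/dt = (dV/dt)/(dV/dh) = -4/((49/100)π·6²) = -100/(441π) m/min
The level is dropping at 100/(441π) ≈ 0.07218 m/min.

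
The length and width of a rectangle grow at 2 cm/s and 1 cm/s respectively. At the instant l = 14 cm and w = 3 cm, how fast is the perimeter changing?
6 cm/s

P = 2(l + w)
dP/dt = 2(dl/dt + dw/dt) = 2(2 + 1) = 6 cm/s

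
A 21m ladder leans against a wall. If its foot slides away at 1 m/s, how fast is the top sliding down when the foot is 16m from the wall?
16√185/185 ≈ 1.176 m/s

x² + y² = 21²
2x·dx/dt + 2y·dy/dt = 0
dy/dt = -x/y · dx/dt = -16/√185 · 1 = -16√185/185 m/s
The top is descending at 16√185/185 ≈ 1.176 m/s.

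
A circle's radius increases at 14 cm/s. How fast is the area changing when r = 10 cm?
280π cm²/s

A = πr²
dA/dt = 2πr · dr/dt = 2π(10)(14) = 280π cm²/s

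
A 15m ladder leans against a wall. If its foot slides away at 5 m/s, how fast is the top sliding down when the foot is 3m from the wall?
5√6/12 ≈ 1.021 m/s

x² + y² = 15²
2x·dx/dt + 2y·dy/dt = 0
dy/dt = -x/y · dx/dt = -3/(6√6) · 5 = -5√6/12 m/s
The top is descending at 5√6/12 ≈ 1.021 m/s.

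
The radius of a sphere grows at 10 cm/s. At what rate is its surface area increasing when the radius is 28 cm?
2240π cm²/s

S = 4πr²
dS/dt = dS/dr · dr/dt = 8πr · 10
At r = 28: dS/dt = 2240π cm²/s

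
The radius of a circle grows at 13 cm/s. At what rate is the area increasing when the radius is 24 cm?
624π cm²/s

A = πr²
dA/dt = 2πr · dr/dt = 2π(24)(13) = 624π cm²/s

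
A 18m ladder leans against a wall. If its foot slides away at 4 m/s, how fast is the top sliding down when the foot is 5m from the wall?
20√299/299 ≈ 1.157 m/s

x² + y² = 18²
2x·dx/dt + 2y·dy/dt = 0
dy/dt = -x/y · dx/dt = -5/√299 · 4 = -20√299/299 m/s
The top is descending at 20√299/299 ≈ 1.157 m/s.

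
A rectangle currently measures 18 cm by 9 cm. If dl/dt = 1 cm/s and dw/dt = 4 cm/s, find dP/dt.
10 cm/s

P = 2(l + w)
dP/dt = 2(dl/dt + dw/dt) = 2(1 + 4) = 10 cm/s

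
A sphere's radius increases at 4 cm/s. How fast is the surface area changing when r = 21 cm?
672π cm²/s

S = 4πr²
dS/dt = dS/dr · dr/dt = 8πr · 4
At r = 21: dS/dt = 672π cm²/s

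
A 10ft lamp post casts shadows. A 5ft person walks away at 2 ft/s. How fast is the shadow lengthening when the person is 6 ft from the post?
2 ft/s

By similar triangles: 10/(x+s) = 5/s
Solving: s = 5x/5
ds/dt = 5/5 · dx/dt = 1 · 2 = 2 ft/s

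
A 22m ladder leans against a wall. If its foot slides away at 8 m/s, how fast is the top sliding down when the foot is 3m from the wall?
24√19/95 ≈ 1.101 m/s

x² + y² = 22²
2x·dx/dt + 2y·dy/dt = 0
dy/dt = -x/y · dx/dt = -3/(5√19) · 8 = -24√19/95 m/s
The top is descending at 24√19/95 ≈ 1.101 m/s.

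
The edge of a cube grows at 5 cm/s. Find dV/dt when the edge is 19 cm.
5415 cm³/s

V = s³
dV/dt = 3s² · ds/dt = 3·19²·5 = 5415 cm³/s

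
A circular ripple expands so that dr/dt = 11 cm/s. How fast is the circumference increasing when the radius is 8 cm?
22π cm/s

C = 2πr
dC/dt = 2π · dr/dt = 2π · 11 = 22π cm/s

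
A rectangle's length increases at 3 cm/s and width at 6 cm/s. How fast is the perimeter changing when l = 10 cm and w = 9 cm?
18 cm/s

P = 2(l + w)
dP/dt = 2(dl/dt + dw/dt) = 2(3 + 6) = 18 cm/s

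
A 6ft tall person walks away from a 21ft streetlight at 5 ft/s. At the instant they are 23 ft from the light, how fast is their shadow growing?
2 ft/s

By similar triangles: 21/(x+s) = 6/s
Solving: s = 6x/15
ds/dt = 6/15 · dx/dt = 2/5 · 5 = 2 ft/s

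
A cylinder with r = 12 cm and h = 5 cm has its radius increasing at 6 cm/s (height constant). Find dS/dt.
348π cm²/s

S = 2πrh + 2πr² (lateral + bases)
dS/dt = (2πh + 4πr)·dr/dt = (2π·5 + 4π·12)·6
= 348π cm²/s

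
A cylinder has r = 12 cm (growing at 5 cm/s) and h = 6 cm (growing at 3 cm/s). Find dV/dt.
1152π cm³/s

V = πr²h
dV/dt = 2πrh·dr/dt + πr²·dh/dt
= 2π(12)(6)(5) + π(12)²(3)
= 1152π cm³/s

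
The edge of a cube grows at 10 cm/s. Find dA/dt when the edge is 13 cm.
1560 cm²/s

A = 6s²
dA/dt = 12s · ds/dt = 12·13·10 = 1560 cm²/s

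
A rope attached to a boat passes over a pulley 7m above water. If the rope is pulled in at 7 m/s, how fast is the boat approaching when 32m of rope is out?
224√39/195 ≈ 7.174 m/s

rope² = x² + 7²
x = √(32² - 7²) = 5√39
dx/dt = (rope/x) · d(rope)/dt = (32/(5√39)) · (-7) = -224√39/195 m/s
The boat approaches at 224√39/195 ≈ 7.174 m/s.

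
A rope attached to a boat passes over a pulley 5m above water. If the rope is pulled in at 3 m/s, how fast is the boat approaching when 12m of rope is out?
36√119/119 ≈ 3.3 m/s

rope² = x² + 5²
x = √(12² - 5²) = √119
dx/dt = (rope/x) · d(rope)/dt = (12/√119) · (-3) = -36√119/119 m/s
The boat approaches at 36√119/119 ≈ 3.3 m/s.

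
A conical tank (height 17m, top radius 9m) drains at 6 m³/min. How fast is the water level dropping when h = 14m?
289/(2646π) ≈ 0.03477 m/min

r/h = 9/17, so r = (9/17)h
V = (1/3)πr²h = (1/3)π((9/17)h)²h = (27/289)πh³
dV/dh = (81/289)πh²
dh/dt = (dV/dt)/(dV/dh) = -6/((81/289)π·14²) = -289/(2646π) m/min
The level is dropping at 289/(2646π) ≈ 0.03477 m/min.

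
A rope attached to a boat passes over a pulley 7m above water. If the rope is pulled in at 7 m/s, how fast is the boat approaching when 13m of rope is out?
91√30/60 ≈ 8.307 m/s

rope² = x² + 7²
x = √(13² - 7²) = 2√30
dx/dt = (rope/x) · d(rope)/dt = (13/(2√30)) · (-7) = -91√30/60 m/s
The boat approaches at 91√30/60 ≈ 8.307 m/s.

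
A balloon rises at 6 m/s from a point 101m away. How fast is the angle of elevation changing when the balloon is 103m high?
0.029121 rad/s

tan(θ) = y/101
sec²(θ) · dθ/dt = (1/101) · dy/dt
dθ/dt = cos²(θ)/101 · 6 = 101/(101² + 103²) · 6
dθ/dt = 0.029121 rad/s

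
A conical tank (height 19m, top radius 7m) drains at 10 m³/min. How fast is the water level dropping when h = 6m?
1805/(882π) ≈ 0.6514 m/min

r/h = 7/19, so r = (7/19)h
V = (1/3)πr²h = (1/3)π((7/19)h)²h = (49/1083)πh³
dV/dh = (49/361)πh²
dh/dt = (dV/dt)/(dV/dh) = -10/((49/361)π·6²) = -1805/(882π) m/min
The level is dropping at 1805/(882π) ≈ 0.6514 m/min.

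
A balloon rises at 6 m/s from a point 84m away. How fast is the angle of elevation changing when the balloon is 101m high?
0.029206 rad/s

tan(θ) = y/84
sec²(θ) · dθ/dt = (1/84) · dy/dt
dθ/dt = cos²(θ)/84 · 6 = 84/(84² + 101²) · 6
dθ/dt = 0.029206 rad/s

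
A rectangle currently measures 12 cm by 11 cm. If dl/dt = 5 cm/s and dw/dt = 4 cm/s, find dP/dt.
18 cm/s

P = 2(l + w)
dP/dt = 2(dl/dt + dw/dt) = 2(5 + 4) = 18 cm/s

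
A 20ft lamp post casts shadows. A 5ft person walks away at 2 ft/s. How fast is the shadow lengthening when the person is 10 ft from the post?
2/3 ft/s

By similar triangles: 20/(x+s) = 5/s
Solving: s = 5x/15
ds/dt = 5/15 · dx/dt = 1/3 · 2 = 2/3 ft/s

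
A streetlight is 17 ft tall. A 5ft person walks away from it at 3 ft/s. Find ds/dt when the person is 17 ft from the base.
5/4 ft/s

By similar triangles: 17/(x+s) = 5/s
Solving: s = 5x/12
ds/dt = 5/12 · dx/dt = 5/12 · 3 = 5/4 ft/s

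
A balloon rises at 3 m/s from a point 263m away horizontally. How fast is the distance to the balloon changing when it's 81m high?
243√75730/75730 ≈ 0.883 m/s

z² = 263² + y²
z = √(263² + 81²) = √75730
dz/dt = y/z · dy/dt = 81/√75730 · 3 = 243√75730/75730 ≈ 0.883 m/s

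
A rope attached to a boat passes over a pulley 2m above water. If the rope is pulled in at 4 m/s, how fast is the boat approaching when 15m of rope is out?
60√221/221 ≈ 4.036 m/s

rope² = x² + 2²
x = √(15² - 2²) = √221
dx/dt = (rope/x) · d(rope)/dt = (15/√221) · (-4) = -60√221/221 m/s
The boat approaches at 60√221/221 ≈ 4.036 m/s.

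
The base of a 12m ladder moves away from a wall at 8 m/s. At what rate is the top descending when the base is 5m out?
40√119/119 ≈ 3.667 m/s

x² + y² = 12²
2x·dx/dt + 2y·dy/dt = 0
dy/dt = -x/y · dx/dt = -5/√119 · 8 = -40√119/119 m/s
The top is descending at 40√119/119 ≈ 3.667 m/s.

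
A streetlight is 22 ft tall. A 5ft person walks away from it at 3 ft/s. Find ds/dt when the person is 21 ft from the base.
15/17 ft/s

By similar triangles: 22/(x+s) = 5/s
Solving: s = 5x/17
ds/dt = 5/17 · dx/dt = 5/17 · 3 = 15/17 ft/s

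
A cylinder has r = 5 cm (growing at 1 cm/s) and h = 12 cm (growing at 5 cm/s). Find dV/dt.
245π cm³/s

V = πr²h
dV/dt = 2πrh·dr/dt + πr²·dh/dt
= 2π(5)(12)(1) + π(5)²(5)
= 245π cm³/s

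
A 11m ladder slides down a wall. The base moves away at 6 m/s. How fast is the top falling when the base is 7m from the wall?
7√2/2 ≈ 4.95 m/s

x² + y² = 11²
2x·dx/dt + 2y·dy/dt = 0
dy/dt = -x/y · dx/dt = -7/(6√2) · 6 = -7√2/2 m/s
The top is descending at 7√2/2 ≈ 4.95 m/s.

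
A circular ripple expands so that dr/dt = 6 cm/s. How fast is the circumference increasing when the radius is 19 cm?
12π cm/s

C = 2πr
dC/dt = 2π · dr/dt = 2π · 6 = 12π cm/s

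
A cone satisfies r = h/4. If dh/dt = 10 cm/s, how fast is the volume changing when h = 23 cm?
2645π/8 cm³/s

V = (1/3)π(h/4)²h = πh³/48
dV/dt = πh²/16 · 10
At h = 23: dV/dt = 2645π/8 cm³/s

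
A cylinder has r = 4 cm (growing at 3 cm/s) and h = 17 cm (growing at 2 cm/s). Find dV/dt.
440π cm³/s

V = πr²h
dV/dt = 2πrh·dr/dt + πr²·dh/dt
= 2π(4)(17)(3) + π(4)²(2)
= 440π cm³/s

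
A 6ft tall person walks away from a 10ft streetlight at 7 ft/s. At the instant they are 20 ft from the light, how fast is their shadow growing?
21/2 ft/s

By similar triangles: 10/(x+s) = 6/s
Solving: s = 6x/4
ds/dt = 6/4 · dx/dt = 3/2 · 7 = 21/2 ft/s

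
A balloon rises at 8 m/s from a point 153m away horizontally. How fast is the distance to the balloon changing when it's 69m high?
92√3130/1565 ≈ 3.289 m/s

z² = 153² + y²
z = √(153² + 69²) = 3√3130
dz/dt = y/z · dy/dt = 69/(3√3130) · 8 = 92√3130/1565 ≈ 3.289 m/s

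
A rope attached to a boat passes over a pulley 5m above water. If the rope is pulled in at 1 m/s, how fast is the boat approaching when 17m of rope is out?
17√66/132 ≈ 1.046 m/s

rope² = x² + 5²
x = √(17² - 5²) = 2√66
dx/dt = (rope/x) · d(rope)/dt = (17/(2√66)) · (-1) = -17√66/132 m/s
The boat approaches at 17√66/132 ≈ 1.046 m/s.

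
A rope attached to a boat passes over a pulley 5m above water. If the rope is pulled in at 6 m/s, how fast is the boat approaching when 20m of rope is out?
8√15/5 ≈ 6.197 m/s

rope² = x² + 5²
x = √(20² - 5²) = 5√15
dx/dt = (rope/x) · d(rope)/dt = (20/(5√15)) · (-6) = -8√15/5 m/s
The boat approaches at 8√15/5 ≈ 6.197 m/s.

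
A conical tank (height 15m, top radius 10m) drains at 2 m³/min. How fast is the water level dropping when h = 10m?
9/(200π) ≈ 0.01432 m/min

r/h = 10/15, so r = (2/3)h
V = (1/3)πr²h = (1/3)π((2/3)h)²h = (4/27)πh³
dV/dh = (4/9)πh²
dh/dt = (dV/dt)/(dV/dh) = -2/((4/9)π·10²) = -9/(200π) m/min
The level is dropping at 9/(200π) ≈ 0.01432 m/min.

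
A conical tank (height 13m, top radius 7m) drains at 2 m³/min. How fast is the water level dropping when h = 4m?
169/(392π) ≈ 0.1372 m/min

r/h = 7/13, so r = (7/13)h
V = (1/3)πr²h = (1/3)π((7/13)h)²h = (49/507)πh³
dV/dh = (49/169)πh²
dh/dt = (dV/dt)/(dV/dh) = -2/((49/169)π·4²) = -169/(392π) m/min
The level is dropping at 169/(392π) ≈ 0.1372 m/min.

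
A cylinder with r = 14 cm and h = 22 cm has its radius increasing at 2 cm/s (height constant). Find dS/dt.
200π cm²/s

S = 2πrh + 2πr² (lateral + bases)
dS/dt = (2πh + 4πr)·dr/dt = (2π·22 + 4π·14)·2
= 200π cm²/s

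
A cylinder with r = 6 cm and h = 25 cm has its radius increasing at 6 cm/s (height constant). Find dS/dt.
444π cm²/s

S = 2πrh + 2πr² (lateral + bases)
dS/dt = (2πh + 4πr)·dr/dt = (2π·25 + 4π·6)·6
= 444π cm²/s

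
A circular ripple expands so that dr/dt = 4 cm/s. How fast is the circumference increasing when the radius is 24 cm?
8π cm/s

C = 2πr
dC/dt = 2π · dr/dt = 2π · 4 = 8π cm/s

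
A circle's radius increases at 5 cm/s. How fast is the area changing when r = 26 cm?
260π cm²/s

A = πr²
dA/dt = 2πr · dr/dt = 2π(26)(5) = 260π cm²/s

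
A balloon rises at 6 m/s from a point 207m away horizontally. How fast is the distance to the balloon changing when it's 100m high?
600√52849/52849 ≈ 2.61 m/s

z² = 207² + y²
z = √(207² + 100²) = √52849
dz/dt = y/z · dy/dt = 100/√52849 · 6 = 600√52849/52849 ≈ 2.61 m/s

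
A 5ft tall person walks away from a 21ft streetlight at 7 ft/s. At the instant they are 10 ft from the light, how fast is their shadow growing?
35/16 ft/s

By similar triangles: 21/(x+s) = 5/s
Solving: s = 5x/16
ds/dt = 5/16 · dx/dt = 5/16 · 7 = 35/16 ft/s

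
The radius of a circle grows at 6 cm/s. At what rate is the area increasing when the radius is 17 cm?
204π cm²/s

A = πr²
dA/dt = 2πr · dr/dt = 2π(17)(6) = 204π cm²/s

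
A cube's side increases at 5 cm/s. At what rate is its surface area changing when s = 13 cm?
780 cm²/s

A = 6s²
dA/dt = 12s · ds/dt = 12·13·5 = 780 cm²/s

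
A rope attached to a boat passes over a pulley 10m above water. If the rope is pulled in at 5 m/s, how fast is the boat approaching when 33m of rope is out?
165√989/989 ≈ 5.247 m/s

rope² = x² + 10²
x = √(33² - 10²) = √989
dx/dt = (rope/x) · d(rope)/dt = (33/√989) · (-5) = -165√989/989 m/s
The boat approaches at 165√989/989 ≈ 5.247 m/s.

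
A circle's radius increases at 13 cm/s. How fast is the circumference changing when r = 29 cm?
26π cm/s

C = 2πr
dC/dt = 2π · dr/dt = 2π · 13 = 26π cm/s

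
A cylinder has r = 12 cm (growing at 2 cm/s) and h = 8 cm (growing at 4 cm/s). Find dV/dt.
960π cm³/s

V = πr²h
dV/dt = 2πrh·dr/dt + πr²·dh/dt
= 2π(12)(8)(2) + π(12)²(4)
= 960π cm³/s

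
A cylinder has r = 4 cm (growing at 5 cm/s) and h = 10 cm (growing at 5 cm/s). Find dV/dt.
480π cm³/s

V = πr²h
dV/dt = 2πrh·dr/dt + πr²·dh/dt
= 2π(4)(10)(5) + π(4)²(5)
= 480π cm³/s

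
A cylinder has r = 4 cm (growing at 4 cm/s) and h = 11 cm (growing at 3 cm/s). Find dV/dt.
400π cm³/s

V = πr²h
dV/dt = 2πrh·dr/dt + πr²·dh/dt
= 2π(4)(11)(4) + π(4)²(3)
= 400π cm³/s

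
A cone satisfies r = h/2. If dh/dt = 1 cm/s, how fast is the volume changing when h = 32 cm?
256π cm³/s

V = (1/3)π(h/2)²h = πh³/12
dV/dt = πh²/4 · 1
At h = 32: dV/dt = 256π cm³/s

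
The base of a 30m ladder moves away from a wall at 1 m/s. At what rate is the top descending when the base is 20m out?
2√5/5 ≈ 0.8944 m/s

x² + y² = 30²
2x·dx/dt + 2y·dy/dt = 0
dy/dt = -x/y · dx/dt = -20/(10√5) · 1 = -2√5/5 m/s
The top is descending at 2√5/5 ≈ 0.8944 m/s.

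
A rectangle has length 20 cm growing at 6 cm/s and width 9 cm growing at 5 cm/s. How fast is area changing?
154 cm²/s

A = lw
dA/dt = w·dl/dt + l·dw/dt = 9·6 + 20·5 = 154 cm²/s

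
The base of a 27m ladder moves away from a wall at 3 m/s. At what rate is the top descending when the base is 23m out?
69√2/20 ≈ 4.879 m/s

x² + y² = 27²
2x·dx/dt + 2y·dy/dt = 0
dy/dt = -x/y · dx/dt = -23/(10√2) · 3 = -69√2/20 m/s
The top is descending at 69√2/20 ≈ 4.879 m/s.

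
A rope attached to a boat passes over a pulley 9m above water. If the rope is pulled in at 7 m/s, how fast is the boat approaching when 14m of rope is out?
98√115/115 ≈ 9.139 m/s

rope² = x² + 9²
x = √(14² - 9²) = √115
dx/dt = (rope/x) · d(rope)/dt = (14/√115) · (-7) = -98√115/115 m/s
The boat approaches at 98√115/115 ≈ 9.139 m/s.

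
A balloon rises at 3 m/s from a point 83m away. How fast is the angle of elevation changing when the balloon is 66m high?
0.022143 rad/s

tan(θ) = y/83
sec²(θ) · dθ/dt = (1/83) · dy/dt
dθ/dt = cos²(θ)/83 · 3 = 83/(83² + 66²) · 3
dθ/dt = 0.022143 rad/s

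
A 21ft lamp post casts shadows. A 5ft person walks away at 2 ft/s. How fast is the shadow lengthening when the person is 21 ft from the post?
5/8 ft/s

By similar triangles: 21/(x+s) = 5/s
Solving: s = 5x/16
ds/dt = 5/16 · dx/dt = 5/16 · 2 = 5/8 ft/s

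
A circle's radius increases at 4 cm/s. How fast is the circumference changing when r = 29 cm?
8π cm/s

C = 2πr
dC/dt = 2π · dr/dt = 2π · 4 = 8π cm/s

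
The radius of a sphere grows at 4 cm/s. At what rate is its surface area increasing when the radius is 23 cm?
736π cm²/s

S = 4πr²
dS/dt = dS/dr · dr/dt = 8πr · 4
At r = 23: dS/dt = 736π cm²/s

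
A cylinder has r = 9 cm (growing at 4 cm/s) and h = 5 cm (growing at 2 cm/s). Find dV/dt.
522π cm³/s

V = πr²h
dV/dt = 2πrh·dr/dt + πr²·dh/dt
= 2π(9)(5)(4) + π(9)²(2)
= 522π cm³/s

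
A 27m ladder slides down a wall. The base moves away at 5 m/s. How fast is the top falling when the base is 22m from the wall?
22√5/7 ≈ 7.028 m/s

x² + y² = 27²
2x·dx/dt + 2y·dy/dt = 0
dy/dt = -x/y · dx/dt = -22/(7√5) · 5 = -22√5/7 m/s
The top is descending at 22√5/7 ≈ 7.028 m/s.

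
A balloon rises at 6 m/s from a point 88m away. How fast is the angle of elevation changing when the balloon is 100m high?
0.029757 rad/s

tan(θ) = y/88
sec²(θ) · dθ/dt = (1/88) · dy/dt
dθ/dt = cos²(θ)/88 · 6 = 88/(88² + 100²) · 6
dθ/dt = 0.029757 rad/s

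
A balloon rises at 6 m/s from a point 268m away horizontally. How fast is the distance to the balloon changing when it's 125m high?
750√87449/87449 ≈ 2.536 m/s

z² = 268² + y²
z = √(268² + 125²) = √87449
dz/dt = y/z · dy/dt = 125/√87449 · 6 = 750√87449/87449 ≈ 2.536 m/s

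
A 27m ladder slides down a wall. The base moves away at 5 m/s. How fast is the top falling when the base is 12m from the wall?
4√65/13 ≈ 2.481 m/s

x² + y² = 27²
2x·dx/dt + 2y·dy/dt = 0
dy/dt = -x/y · dx/dt = -12/(3√65) · 5 = -4√65/13 m/s
The top is descending at 4√65/13 ≈ 2.481 m/s.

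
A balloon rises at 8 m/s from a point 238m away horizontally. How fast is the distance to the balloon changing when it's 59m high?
472√2405/12025 ≈ 1.925 m/s

z² = 238² + y²
z = √(238² + 59²) = 5√2405
dz/dt = y/z · dy/dt = 59/(5√2405) · 8 = 472√2405/12025 ≈ 1.925 m/s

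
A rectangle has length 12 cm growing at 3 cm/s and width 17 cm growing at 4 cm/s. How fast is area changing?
99 cm²/s

A = lw
dA/dt = w·dl/dt + l·dw/dt = 17·3 + 12·4 = 99 cm²/s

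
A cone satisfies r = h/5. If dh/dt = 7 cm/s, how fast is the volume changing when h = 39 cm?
10647π/25 cm³/s

V = (1/3)π(h/5)²h = πh³/75
dV/dt = πh²/25 · 7
At h = 39: dV/dt = 10647π/25 cm³/s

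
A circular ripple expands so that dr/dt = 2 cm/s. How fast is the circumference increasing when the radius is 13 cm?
4π cm/s

C = 2πr
dC/dt = 2π · dr/dt = 2π · 2 = 4π cm/s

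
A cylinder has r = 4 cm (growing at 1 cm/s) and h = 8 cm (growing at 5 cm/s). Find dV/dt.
144π cm³/s

V = πr²h
dV/dt = 2πrh·dr/dt + πr²·dh/dt
= 2π(4)(8)(1) + π(4)²(5)
= 144π cm³/s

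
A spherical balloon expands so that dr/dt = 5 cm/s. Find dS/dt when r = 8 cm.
320π cm²/s

S = 4πr²
dS/dt = dS/dr · dr/dt = 8πr · 5
At r = 8: dS/dt = 320π cm²/s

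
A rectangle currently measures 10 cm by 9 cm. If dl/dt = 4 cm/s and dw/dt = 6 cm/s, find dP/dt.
20 cm/s

P = 2(l + w)
dP/dt = 2(dl/dt + dw/dt) = 2(4 + 6) = 20 cm/s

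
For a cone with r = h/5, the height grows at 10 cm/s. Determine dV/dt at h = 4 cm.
32π/5 cm³/s

V = (1/3)π(h/5)²h = πh³/75
dV/dt = πh²/25 · 10
At h = 4: dV/dt = 32π/5 cm³/s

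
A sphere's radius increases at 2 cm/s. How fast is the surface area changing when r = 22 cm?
352π cm²/s

S = 4πr²
dS/dt = dS/dr · dr/dt = 8πr · 2
At r = 22: dS/dt = 352π cm²/s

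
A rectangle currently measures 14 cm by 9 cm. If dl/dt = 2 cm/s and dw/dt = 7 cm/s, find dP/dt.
18 cm/s

P = 2(l + w)
dP/dt = 2(dl/dt + dw/dt) = 2(2 + 7) = 18 cm/s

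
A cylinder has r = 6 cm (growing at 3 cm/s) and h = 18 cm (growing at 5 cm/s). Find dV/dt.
828π cm³/s

V = πr²h
dV/dt = 2πrh·dr/dt + πr²·dh/dt
= 2π(6)(18)(3) + π(6)²(5)
= 828π cm³/s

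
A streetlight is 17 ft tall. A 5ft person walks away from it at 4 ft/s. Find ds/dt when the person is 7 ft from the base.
5/3 ft/s

By similar triangles: 17/(x+s) = 5/s
Solving: s = 5x/12
ds/dt = 5/12 · dx/dt = 5/12 · 4 = 5/3 ft/s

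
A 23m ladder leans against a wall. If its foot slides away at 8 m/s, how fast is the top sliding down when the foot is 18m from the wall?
144√205/205 ≈ 10.06 m/s

x² + y² = 23²
2x·dx/dt + 2y·dy/dt = 0
dy/dt = -x/y · dx/dt = -18/√205 · 8 = -144√205/205 m/s
The top is descending at 144√205/205 ≈ 10.06 m/s.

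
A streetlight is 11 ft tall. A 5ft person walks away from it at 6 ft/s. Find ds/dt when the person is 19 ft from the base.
5 ft/s

By similar triangles: 11/(x+s) = 5/s
Solving: s = 5x/6
ds/dt = 5/6 · dx/dt = 5/6 · 6 = 5 ft/s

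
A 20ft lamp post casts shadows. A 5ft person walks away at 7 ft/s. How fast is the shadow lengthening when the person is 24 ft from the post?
7/3 ft/s

By similar triangles: 20/(x+s) = 5/s
Solving: s = 5x/15
ds/dt = 5/15 · dx/dt = 1/3 · 7 = 7/3 ft/s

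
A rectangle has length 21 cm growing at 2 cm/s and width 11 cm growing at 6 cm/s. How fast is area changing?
148 cm²/s

A = lw
dA/dt = w·dl/dt + l·dw/dt = 11·2 + 21·6 = 148 cm²/s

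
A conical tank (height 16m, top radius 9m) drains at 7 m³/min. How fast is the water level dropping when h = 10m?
448/(2025π) ≈ 0.07042 m/min

r/h = 9/16, so r = (9/16)h
V = (1/3)πr²h = (1/3)π((9/16)h)²h = (27/256)πh³
dV/dh = (81/256)πh²
dh/dt = (dV/dt)/(dV/dh) = -7/((81/256)π·10²) = -448/(2025π) m/min
The level is dropping at 448/(2025π) ≈ 0.07042 m/min.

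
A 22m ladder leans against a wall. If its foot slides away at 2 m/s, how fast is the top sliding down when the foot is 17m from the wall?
34√195/195 ≈ 2.435 m/s

x² + y² = 22²
2x·dx/dt + 2y·dy/dt = 0
dy/dt = -x/y · dx/dt = -17/√195 · 2 = -34√195/195 m/s
The top is descending at 34√195/195 ≈ 2.435 m/s.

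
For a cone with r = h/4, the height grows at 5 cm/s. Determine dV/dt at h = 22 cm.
605π/4 cm³/s

V = (1/3)π(h/4)²h = πh³/48
dV/dt = πh²/16 · 5
At h = 22: dV/dt = 605π/4 cm³/s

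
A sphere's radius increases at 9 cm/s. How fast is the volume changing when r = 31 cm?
34596π cm³/s

V = (4/3)πr³
dV/dt = dV/dr · dr/dt = 4πr² · 9
At r = 31: dV/dt = 34596π cm³/s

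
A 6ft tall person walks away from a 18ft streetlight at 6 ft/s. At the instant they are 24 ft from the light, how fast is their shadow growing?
3 ft/s

By similar triangles: 18/(x+s) = 6/s
Solving: s = 6x/12
ds/dt = 6/12 · dx/dt = 1/2 · 6 = 3 ft/s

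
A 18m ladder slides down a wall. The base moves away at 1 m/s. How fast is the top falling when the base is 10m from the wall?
5√14/28 ≈ 0.6682 m/s

x² + y² = 18²
2x·dx/dt + 2y·dy/dt = 0
dy/dt = -x/y · dx/dt = -10/(4√14) · 1 = -5√14/28 m/s
The top is descending at 5√14/28 ≈ 0.6682 m/s.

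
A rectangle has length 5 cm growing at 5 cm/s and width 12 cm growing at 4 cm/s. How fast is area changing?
80 cm²/s

A = lw
dA/dt = w·dl/dt + l·dw/dt = 12·5 + 5·4 = 80 cm²/s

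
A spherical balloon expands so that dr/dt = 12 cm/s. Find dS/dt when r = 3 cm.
288π cm²/s

S = 4πr²
dS/dt = dS/dr · dr/dt = 8πr · 12
At r = 3: dS/dt = 288π cm²/s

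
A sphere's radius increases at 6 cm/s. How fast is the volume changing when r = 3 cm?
216π cm³/s

V = (4/3)πr³
dV/dt = dV/dr · dr/dt = 4πr² · 6
At r = 3: dV/dt = 216π cm³/s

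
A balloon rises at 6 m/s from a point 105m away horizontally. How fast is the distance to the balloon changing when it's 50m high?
60√541/541 ≈ 2.58 m/s

z² = 105² + y²
z = √(105² + 50²) = 5√541
dz/dt = y/z · dy/dt = 50/(5√541) · 6 = 60√541/541 ≈ 2.58 m/s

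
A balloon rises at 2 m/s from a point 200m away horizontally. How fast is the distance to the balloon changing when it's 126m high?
126√13969/13969 ≈ 1.066 m/s

z² = 200² + y²
z = √(200² + 126²) = 2√13969
dz/dt = y/z · dy/dt = 126/(2√13969) · 2 = 126√13969/13969 ≈ 1.066 m/s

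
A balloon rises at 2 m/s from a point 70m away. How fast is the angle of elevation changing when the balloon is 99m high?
0.009523 rad/s

tan(θ) = y/70
sec²(θ) · dθ/dt = (1/70) · dy/dt
dθ/dt = cos²(θ)/70 · 2 = 70/(70² + 99²) · 2
dθ/dt = 0.009523 rad/s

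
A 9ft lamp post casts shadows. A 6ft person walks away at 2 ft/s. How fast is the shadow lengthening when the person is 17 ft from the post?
4 ft/s

By similar triangles: 9/(x+s) = 6/s
Solving: s = 6x/3
ds/dt = 6/3 · dx/dt = 2 · 2 = 4 ft/s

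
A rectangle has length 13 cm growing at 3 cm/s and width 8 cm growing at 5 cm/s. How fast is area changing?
89 cm²/s

A = lw
dA/dt = w·dl/dt + l·dw/dt = 8·3 + 13·5 = 89 cm²/s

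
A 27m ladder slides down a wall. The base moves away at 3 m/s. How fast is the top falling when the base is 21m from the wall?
21√2/8 ≈ 3.712 m/s

x² + y² = 27²
2x·dx/dt + 2y·dy/dt = 0
dy/dt = -x/y · dx/dt = -21/(12√2) · 3 = -21√2/8 m/s
The top is descending at 21√2/8 ≈ 3.712 m/s.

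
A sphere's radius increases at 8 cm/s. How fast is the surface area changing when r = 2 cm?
128π cm²/s

S = 4πr²
dS/dt = dS/dr · dr/dt = 8πr · 8
At r = 2: dS/dt = 128π cm²/s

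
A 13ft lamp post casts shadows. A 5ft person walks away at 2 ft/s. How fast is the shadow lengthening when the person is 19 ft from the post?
5/4 ft/s

By similar triangles: 13/(x+s) = 5/s
Solving: s = 5x/8
ds/dt = 5/8 · dx/dt = 5/8 · 2 = 5/4 ft/s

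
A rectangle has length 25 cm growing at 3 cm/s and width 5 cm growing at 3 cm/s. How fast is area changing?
90 cm²/s

A = lw
dA/dt = w·dl/dt + l·dw/dt = 5·3 + 25·3 = 90 cm²/s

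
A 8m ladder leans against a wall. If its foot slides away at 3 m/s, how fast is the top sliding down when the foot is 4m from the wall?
√3 ≈ 1.732 m/s

x² + y² = 8²
2x·dx/dt + 2y·dy/dt = 0
dy/dt = -x/y · dx/dt = -4/(4√3) · 3 = -√3 m/s
The top is descending at √3 ≈ 1.732 m/s.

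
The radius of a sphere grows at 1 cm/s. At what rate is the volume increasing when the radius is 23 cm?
2116π cm³/s

V = (4/3)πr³
dV/dt = dV/dr · dr/dt = 4πr² · 1
At r = 23: dV/dt = 2116π cm³/s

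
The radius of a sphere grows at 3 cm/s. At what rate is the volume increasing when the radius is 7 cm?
588π cm³/s

V = (4/3)πr³
dV/dt = dV/dr · dr/dt = 4πr² · 3
At r = 7: dV/dt = 588π cm³/s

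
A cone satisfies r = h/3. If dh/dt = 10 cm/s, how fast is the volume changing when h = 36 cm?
1440π cm³/s

V = (1/3)π(h/3)²h = πh³/27
dV/dt = πh²/9 · 10
At h = 36: dV/dt = 1440π cm³/s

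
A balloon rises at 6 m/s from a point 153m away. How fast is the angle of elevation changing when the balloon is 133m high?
0.022337 rad/s

tan(θ) = y/153
sec²(θ) · dθ/dt = (1/153) · dy/dt
dθ/dt = cos²(θ)/153 · 6 = 153/(153² + 133²) · 6
dθ/dt = 0.022337 rad/s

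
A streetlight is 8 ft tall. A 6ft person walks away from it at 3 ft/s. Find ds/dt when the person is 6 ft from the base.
9 ft/s

By similar triangles: 8/(x+s) = 6/s
Solving: s = 6x/2
ds/dt = 6/2 · dx/dt = 3 · 3 = 9 ft/s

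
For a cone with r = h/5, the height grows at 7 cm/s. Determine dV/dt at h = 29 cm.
5887π/25 cm³/s

V = (1/3)π(h/5)²h = πh³/75
dV/dt = πh²/25 · 7
At h = 29: dV/dt = 5887π/25 cm³/s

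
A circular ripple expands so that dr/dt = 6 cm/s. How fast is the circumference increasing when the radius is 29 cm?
12π cm/s

C = 2πr
dC/dt = 2π · dr/dt = 2π · 6 = 12π cm/s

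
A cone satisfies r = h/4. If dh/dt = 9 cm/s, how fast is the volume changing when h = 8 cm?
36π cm³/s

V = (1/3)π(h/4)²h = πh³/48
dV/dt = πh²/16 · 9
At h = 8: dV/dt = 36π cm³/s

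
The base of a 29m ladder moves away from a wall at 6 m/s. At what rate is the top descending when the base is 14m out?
28√645/215 ≈ 3.307 m/s

x² + y² = 29²
2x·dx/dt + 2y·dy/dt = 0
dy/dt = -x/y · dx/dt = -14/√645 · 6 = -28√645/215 m/s
The top is descending at 28√645/215 ≈ 3.307 m/s.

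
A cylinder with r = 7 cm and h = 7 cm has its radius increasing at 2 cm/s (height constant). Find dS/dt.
84π cm²/s

S = 2πrh + 2πr² (lateral + bases)
dS/dt = (2πh + 4πr)·dr/dt = (2π·7 + 4π·7)·2
= 84π cm²/s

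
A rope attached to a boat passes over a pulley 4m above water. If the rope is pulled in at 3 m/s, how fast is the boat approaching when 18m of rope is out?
27√77/77 ≈ 3.077 m/s

rope² = x² + 4²
x = √(18² - 4²) = 2√77
dx/dt = (rope/x) · d(rope)/dt = (18/(2√77)) · (-3) = -27√77/77 m/s
The boat approaches at 27√77/77 ≈ 3.077 m/s.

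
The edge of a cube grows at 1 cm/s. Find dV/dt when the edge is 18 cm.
972 cm³/s

V = s³
dV/dt = 3s² · ds/dt = 3·18²·1 = 972 cm³/s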